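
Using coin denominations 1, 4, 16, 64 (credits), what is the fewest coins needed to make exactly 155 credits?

Use the largest denomination that fits, subtract, and repeat.
155 = 2×64 + 1×16 + 2×4 + 3×1
Total coins = 2 + 1 + 2 + 3 = 8

8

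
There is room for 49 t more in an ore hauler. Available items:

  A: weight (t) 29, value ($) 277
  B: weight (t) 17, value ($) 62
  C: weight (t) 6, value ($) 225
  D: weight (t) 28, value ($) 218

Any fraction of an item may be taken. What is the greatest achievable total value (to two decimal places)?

Ratios (sorted): C 37.50, A 9.55, D 7.79, B 3.65
take C (6 @ 225); take A (29 @ 277); take 14/28 of D → 109.00. Capacity used 49/49.
Total value = 611.00

611.00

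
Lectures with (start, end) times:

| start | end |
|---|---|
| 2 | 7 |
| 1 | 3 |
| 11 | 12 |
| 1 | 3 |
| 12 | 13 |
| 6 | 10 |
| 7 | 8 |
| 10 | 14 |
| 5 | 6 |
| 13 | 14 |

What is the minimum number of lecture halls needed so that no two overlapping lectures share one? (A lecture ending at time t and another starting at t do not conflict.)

The answer is the maximum number of intervals overlapping at any instant.
Events (time:±→running): 1:+→1 1:+→2 2:+→3 … peak 3.

3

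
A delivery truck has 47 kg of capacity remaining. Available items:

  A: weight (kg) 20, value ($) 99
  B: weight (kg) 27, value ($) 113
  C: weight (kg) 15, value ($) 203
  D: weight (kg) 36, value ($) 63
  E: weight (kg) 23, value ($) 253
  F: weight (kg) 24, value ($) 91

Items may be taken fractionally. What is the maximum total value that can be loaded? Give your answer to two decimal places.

500.55

Ratios (sorted): C 13.53, E 11.00, A 4.95, B 4.19, F 3.79, D 1.75
take C (15 @ 203); take E (23 @ 253); take 9/20 of A → 44.55. Capacity used 47/47.
Total value = 500.55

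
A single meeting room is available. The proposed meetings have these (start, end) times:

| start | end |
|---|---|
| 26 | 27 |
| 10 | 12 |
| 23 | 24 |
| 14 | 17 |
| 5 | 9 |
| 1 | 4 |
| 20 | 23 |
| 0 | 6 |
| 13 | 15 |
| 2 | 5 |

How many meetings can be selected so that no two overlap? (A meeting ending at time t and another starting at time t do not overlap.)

7

Order by finish time; keep every interval that doesn't clash with the previous kept one.
Sorted by end: (1,4)  (2,5)  (0,6)  (5,9)  (10,12)  (13,15)  (14,17)  (20,23)  (23,24)  (26,27)
take (1,4); take (5,9); take (10,12); take (13,15); take (20,23); take (23,24); take (26,27).
Selected 7 meetings.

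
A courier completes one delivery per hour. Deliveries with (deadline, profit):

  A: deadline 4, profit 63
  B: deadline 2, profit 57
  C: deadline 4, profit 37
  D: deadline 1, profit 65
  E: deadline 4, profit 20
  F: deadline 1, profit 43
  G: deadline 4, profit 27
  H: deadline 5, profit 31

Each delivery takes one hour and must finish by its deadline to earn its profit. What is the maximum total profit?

Sort by profit descending; place each in the latest free slot ≤ its deadline.
By profit: D(d1,65), A(d4,63), B(d2,57), F(d1,43), C(d4,37), H(d5,31), G(d4,27), E(d4,20)
D→slot 1; A→slot 4; B→slot 2; F skipped; C→slot 3; H→slot 5; G skipped; E skipped.
Profit = 65 + 57 + 37 + 63 + 31 = 253

253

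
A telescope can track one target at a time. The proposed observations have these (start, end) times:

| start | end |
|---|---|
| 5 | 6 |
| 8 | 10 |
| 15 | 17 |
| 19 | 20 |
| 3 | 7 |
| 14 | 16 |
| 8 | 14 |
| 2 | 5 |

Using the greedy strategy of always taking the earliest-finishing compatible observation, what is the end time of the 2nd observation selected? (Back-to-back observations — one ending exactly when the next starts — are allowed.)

Greedy by earliest finish: after sorting by end time, pick each interval compatible with the last pick.
By end time: (2,5), (5,6), (3,7), (8,10), (8,14), (14,16), (15,17), (19,20).
Pick (2,5); next start ≥ 5 → (5,6); next start ≥ 6 → (8,10); next start ≥ 10 → (14,16); next start ≥ 16 → (19,20).
Selected: (2,5) (5,6) (8,10) (14,16) (19,20)

6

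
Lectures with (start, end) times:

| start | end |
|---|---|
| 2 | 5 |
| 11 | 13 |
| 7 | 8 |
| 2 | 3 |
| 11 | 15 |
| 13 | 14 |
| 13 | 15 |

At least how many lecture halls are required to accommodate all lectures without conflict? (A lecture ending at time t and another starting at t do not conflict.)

3

Events (time:±→running): 2:+→1 2:+→2 3:-→1 5:-→0 7:+→1 8:-→0 11:+→1 11:+→2 13:-→1 13:+→2 13:+→3 … peak 3.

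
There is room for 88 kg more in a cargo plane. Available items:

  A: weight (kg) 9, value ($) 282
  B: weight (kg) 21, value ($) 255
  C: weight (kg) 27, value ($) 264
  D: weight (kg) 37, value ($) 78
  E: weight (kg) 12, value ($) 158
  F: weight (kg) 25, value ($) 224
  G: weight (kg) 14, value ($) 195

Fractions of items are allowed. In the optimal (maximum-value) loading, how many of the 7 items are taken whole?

5

Ratios (sorted): A 31.33, G 13.93, E 13.17, B 12.14, C 9.78, F 8.96, D 2.11
take A (9 @ 282); take G (14 @ 195); take E (12 @ 158); take B (21 @ 255); take C (27 @ 264); take 5/25 of F → 44.80. Capacity used 88/88.
5 item(s) taken whole; one partial (take 5/25 of F).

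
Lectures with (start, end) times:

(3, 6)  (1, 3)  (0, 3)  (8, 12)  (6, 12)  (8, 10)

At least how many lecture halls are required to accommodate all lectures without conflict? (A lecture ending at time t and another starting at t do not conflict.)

Count concurrent intervals with a sweep; the peak is the room count.
Events (time:±→running): 0:+→1 1:+→2 3:-→1 3:-→0 3:+→1 6:-→0 6:+→1 8:+→2 8:+→3 … peak 3.

3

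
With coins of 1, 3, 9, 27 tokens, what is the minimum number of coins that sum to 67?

5

67 − 2×27→13 − 1×9→4 − 1×3→1 − 1×1→0
Total coins = 2 + 1 + 1 + 1 = 5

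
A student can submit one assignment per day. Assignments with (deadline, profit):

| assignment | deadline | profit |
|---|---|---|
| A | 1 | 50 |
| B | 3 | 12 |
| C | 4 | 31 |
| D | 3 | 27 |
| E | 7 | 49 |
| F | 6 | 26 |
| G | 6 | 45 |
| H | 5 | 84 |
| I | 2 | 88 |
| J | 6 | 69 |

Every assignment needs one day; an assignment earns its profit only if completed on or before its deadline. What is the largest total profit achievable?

By profit: I(d2,88), H(d5,84), J(d6,69), A(d1,50), E(d7,49), G(d6,45), C(d4,31), D(d3,27), F(d6,26), B(d3,12)
I→slot 2; H→slot 5; J→slot 6; A→slot 1; E→slot 7; G→slot 4; C→slot 3; D skipped; F skipped; B skipped.
Profit = 50 + 88 + 31 + 45 + 84 + 69 + 49 = 416

416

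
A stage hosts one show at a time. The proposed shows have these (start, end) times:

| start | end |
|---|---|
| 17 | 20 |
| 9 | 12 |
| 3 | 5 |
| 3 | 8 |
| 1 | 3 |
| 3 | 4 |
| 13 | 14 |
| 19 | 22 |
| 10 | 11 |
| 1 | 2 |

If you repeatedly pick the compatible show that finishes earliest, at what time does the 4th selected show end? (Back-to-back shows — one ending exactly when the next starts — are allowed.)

Sorted by end: (1,2)  (1,3)  (3,4)  (3,5)  (3,8)  (10,11)  (9,12)  (13,14)  (17,20)  (19,22)
take (1,2); take (3,4); skip (3,8); take (10,11); skip (9,12); take (13,14); take (17,20); skip (19,22).
Selected: (1,2) (3,4) (10,11) (13,14) (17,20)

14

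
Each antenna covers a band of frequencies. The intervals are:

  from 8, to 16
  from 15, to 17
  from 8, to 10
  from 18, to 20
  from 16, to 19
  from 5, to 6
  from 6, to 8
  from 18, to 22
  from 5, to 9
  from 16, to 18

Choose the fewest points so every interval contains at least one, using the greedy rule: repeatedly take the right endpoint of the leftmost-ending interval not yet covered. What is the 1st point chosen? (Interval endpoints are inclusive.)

By right end: [5,6]  [6,8]  [5,9]  [8,10]  [8,16]  [15,17]  [16,18]  [16,19]  [18,20]  [18,22]
[5,6] uncovered → point at 6; [8,10] uncovered → point at 10; [15,17] uncovered → point at 17; [18,20] uncovered → point at 20.
Points: 6, 10, 17, 20 (4 total).

6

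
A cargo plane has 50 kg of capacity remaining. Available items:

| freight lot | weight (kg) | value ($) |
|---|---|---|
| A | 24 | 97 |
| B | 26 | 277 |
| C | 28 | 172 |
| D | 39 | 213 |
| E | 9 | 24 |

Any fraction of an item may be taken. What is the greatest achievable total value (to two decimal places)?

Order: B (277/26=10.65) > C (172/28=6.14) > D (213/39=5.46) > A (97/24=4.04) > E (24/9=2.67)
Fill: take B (26 @ 277) → take 24/28 of C → 147.43; 50/50 used.
Total value = 424.43

424.43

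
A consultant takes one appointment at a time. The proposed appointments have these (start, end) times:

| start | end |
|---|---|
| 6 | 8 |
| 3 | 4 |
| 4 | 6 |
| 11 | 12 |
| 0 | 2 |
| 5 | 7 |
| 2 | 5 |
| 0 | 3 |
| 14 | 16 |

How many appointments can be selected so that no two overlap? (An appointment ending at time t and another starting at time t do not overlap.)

6

Sort by end time and greedily take each interval whose start is ≥ the last chosen end.
Sorted by end: (0,2)  (0,3)  (3,4)  (2,5)  (4,6)  (5,7)  (6,8)  (11,12)  (14,16)
take (0,2); take (3,4); take (4,6); take (6,8); take (11,12); take (14,16).
Selected 6 appointments.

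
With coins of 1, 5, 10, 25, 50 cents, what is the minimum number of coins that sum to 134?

Greedy: take as many of the largest coin as possible, then repeat with the remainder.
134 − 2×50→34 − 1×25→9 − 1×5→4 − 4×1→0
Total coins = 2 + 1 + 1 + 4 = 8

8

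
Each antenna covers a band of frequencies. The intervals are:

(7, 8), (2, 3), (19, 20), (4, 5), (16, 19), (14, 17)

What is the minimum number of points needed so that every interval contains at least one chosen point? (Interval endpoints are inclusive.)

Process intervals by earliest right end; each time one isn't hit yet, stab at its right endpoint.
Sorted: [2,3] [4,5] [7,8] [14,17] [16,19] [19,20]
{[2,3]} hit by 3; {[4,5]} hit by 5; {[7,8]} hit by 8; {[14,17],[16,19]} hit by 17; {[19,20]} hit by 20.
Points: 3, 5, 8, 17, 20 (5 total).

5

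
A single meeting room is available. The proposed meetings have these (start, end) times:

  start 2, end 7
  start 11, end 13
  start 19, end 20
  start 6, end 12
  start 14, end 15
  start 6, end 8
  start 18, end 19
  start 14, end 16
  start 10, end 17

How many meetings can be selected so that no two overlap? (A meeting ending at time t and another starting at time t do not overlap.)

Order by finish time; keep every interval that doesn't clash with the previous kept one.
Sorted by end: (2,7)  (6,8)  (6,12)  (11,13)  (14,15)  (14,16)  (10,17)  (18,19)  (19,20)
take (2,7); skip (6,8); skip (6,12); take (11,13); take (14,15); take (18,19); take (19,20).
Selected 5 meetings.

5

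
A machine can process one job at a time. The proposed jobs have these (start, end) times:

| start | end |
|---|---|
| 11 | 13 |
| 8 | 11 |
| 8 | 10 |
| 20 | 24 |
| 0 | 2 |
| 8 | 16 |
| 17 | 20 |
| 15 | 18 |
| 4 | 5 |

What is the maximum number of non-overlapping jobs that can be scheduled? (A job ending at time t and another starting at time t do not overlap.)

6

Greedy by earliest finish: after sorting by end time, pick each interval compatible with the last pick.
By end time: (0,2), (4,5), (8,10), (8,11), (11,13), (8,16), (15,18), (17,20), (20,24).
Pick (0,2); next start ≥ 2 → (4,5); next start ≥ 5 → (8,10); next start ≥ 10 → (11,13); next start ≥ 13 → (15,18); next start ≥ 18 → (20,24).
Selected 6 jobs.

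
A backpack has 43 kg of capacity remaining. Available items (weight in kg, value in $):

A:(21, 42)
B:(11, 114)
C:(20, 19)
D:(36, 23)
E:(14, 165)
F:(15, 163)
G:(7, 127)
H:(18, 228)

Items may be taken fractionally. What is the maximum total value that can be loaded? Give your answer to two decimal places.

Order: G (127/7=18.14) > H (228/18=12.67) > E (165/14=11.79) > F (163/15=10.87) > B (114/11=10.36) > A (42/21=2.00) > C (19/20=0.95) > D (23/36=0.64)
Fill: take G (7 @ 127) → take H (18 @ 228) → take E (14 @ 165) → take 4/15 of F → 43.47; 43/43 used.
Total value = 563.47

563.47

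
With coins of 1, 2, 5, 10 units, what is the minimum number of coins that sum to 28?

5

Greedy: take as many of the largest coin as possible, then repeat with the remainder.
28 − 2×10→8 − 1×5→3 − 1×2→1 − 1×1→0
Total coins = 2 + 1 + 1 + 1 = 5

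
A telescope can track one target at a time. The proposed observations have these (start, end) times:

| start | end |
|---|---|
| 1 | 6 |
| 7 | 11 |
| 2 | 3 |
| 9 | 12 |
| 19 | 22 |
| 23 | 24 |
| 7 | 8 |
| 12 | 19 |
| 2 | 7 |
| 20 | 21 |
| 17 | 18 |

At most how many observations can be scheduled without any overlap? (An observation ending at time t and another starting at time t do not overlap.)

6

Sort by end time and greedily take each interval whose start is ≥ the last chosen end.
By end time: (2,3), (1,6), (2,7), (7,8), (7,11), (9,12), (17,18), (12,19), (20,21), (19,22), (23,24).
Pick (2,3); next start ≥ 3 → (7,8); next start ≥ 8 → (9,12); next start ≥ 12 → (17,18); next start ≥ 18 → (20,21); next start ≥ 21 → (23,24).
Selected 6 observations.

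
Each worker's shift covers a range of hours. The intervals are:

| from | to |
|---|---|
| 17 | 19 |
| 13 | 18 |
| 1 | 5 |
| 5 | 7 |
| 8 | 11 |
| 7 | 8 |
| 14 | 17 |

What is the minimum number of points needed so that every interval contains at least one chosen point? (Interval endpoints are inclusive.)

Sort by right endpoint; whenever an interval is uncovered, place a point at its right end.
Sorted: [1,5] [5,7] [7,8] [8,11] [14,17] [13,18] [17,19]
{[1,5],[5,7]} hit by 5; {[7,8],[8,11]} hit by 8; {[14,17],[13,18],[17,19]} hit by 17.
Points: 5, 8, 17 (3 total).

3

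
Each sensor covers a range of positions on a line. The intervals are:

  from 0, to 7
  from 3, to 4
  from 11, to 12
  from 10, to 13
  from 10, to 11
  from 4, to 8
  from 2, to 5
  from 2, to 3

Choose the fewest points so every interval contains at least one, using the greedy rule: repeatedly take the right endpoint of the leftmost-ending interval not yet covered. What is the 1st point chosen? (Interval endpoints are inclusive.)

3

Sorted: [2,3] [3,4] [2,5] [0,7] [4,8] [10,11] [11,12] [10,13]
{[2,3],[3,4],[2,5],[0,7]} hit by 3; {[4,8]} hit by 8; {[10,11],[11,12],[10,13]} hit by 11.
Points: 3, 8, 11 (3 total).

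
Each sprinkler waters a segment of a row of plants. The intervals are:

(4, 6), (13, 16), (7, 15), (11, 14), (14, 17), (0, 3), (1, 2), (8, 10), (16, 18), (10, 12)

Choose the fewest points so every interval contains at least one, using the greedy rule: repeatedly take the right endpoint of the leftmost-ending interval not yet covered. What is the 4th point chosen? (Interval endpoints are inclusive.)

By right end: [1,2]  [0,3]  [4,6]  [8,10]  [10,12]  [11,14]  [7,15]  [13,16]  [14,17]  [16,18]
[1,2] uncovered → point at 2; [4,6] uncovered → point at 6; [8,10] uncovered → point at 10; [11,14] uncovered → point at 14; [16,18] uncovered → point at 18.
Points: 2, 6, 10, 14, 18 (5 total).

14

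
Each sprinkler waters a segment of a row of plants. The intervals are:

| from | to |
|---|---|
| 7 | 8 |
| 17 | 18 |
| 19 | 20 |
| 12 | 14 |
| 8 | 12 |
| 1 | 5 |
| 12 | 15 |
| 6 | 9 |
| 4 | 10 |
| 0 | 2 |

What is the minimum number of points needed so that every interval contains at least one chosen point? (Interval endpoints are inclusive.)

5

Sort by right endpoint; whenever an interval is uncovered, place a point at its right end.
By right end: [0,2]  [1,5]  [7,8]  [6,9]  [4,10]  [8,12]  [12,14]  [12,15]  [17,18]  [19,20]
[0,2] uncovered → point at 2; [7,8] uncovered → point at 8; [12,14] uncovered → point at 14; [17,18] uncovered → point at 18; [19,20] uncovered → point at 20.
Points: 2, 8, 14, 18, 20 (5 total).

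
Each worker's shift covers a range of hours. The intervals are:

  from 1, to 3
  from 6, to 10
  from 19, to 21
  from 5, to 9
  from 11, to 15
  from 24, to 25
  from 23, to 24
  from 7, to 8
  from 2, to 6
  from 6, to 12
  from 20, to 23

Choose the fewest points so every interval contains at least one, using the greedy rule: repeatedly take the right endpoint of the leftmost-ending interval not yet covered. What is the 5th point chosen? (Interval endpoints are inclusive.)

Sort by right endpoint; whenever an interval is uncovered, place a point at its right end.
Sorted: [1,3] [2,6] [7,8] [5,9] [6,10] [6,12] [11,15] [19,21] [20,23] [23,24] [24,25]
{[1,3],[2,6]} hit by 3; {[7,8],[5,9],[6,10],[6,12]} hit by 8; {[11,15]} hit by 15; {[19,21],[20,23]} hit by 21; {[23,24],[24,25]} hit by 24.
Points: 3, 8, 15, 21, 24 (5 total).

24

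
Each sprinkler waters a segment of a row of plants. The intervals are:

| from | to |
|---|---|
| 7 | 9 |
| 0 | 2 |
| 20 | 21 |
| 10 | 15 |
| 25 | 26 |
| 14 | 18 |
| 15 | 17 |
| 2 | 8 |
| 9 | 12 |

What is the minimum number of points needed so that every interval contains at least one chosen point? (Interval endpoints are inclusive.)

5

Sort by right endpoint; whenever an interval is uncovered, place a point at its right end.
By right end: [0,2]  [2,8]  [7,9]  [9,12]  [10,15]  [15,17]  [14,18]  [20,21]  [25,26]
[0,2] uncovered → point at 2; [7,9] uncovered → point at 9; [10,15] uncovered → point at 15; [20,21] uncovered → point at 21; [25,26] uncovered → point at 26.
Points: 2, 9, 15, 21, 26 (5 total).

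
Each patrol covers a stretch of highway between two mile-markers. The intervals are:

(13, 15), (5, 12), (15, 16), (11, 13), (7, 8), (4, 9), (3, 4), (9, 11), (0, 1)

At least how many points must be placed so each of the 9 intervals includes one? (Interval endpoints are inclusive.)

Sort by right endpoint; whenever an interval is uncovered, place a point at its right end.
Sorted: [0,1] [3,4] [7,8] [4,9] [9,11] [5,12] [11,13] [13,15] [15,16]
{[0,1]} hit by 1; {[3,4]} hit by 4; {[7,8],[4,9]} hit by 8; {[9,11],[5,12],[11,13]} hit by 11; {[13,15],[15,16]} hit by 15.
Points: 1, 4, 8, 11, 15 (5 total).

5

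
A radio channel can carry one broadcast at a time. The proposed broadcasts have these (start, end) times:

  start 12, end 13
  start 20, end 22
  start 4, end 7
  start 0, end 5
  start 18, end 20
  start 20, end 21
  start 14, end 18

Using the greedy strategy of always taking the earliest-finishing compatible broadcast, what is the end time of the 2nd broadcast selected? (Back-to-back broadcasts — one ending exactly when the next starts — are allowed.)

13

By end time: (0,5), (4,7), (12,13), (14,18), (18,20), (20,21), (20,22).
Pick (0,5); next start ≥ 5 → (12,13); next start ≥ 13 → (14,18); next start ≥ 18 → (18,20); next start ≥ 20 → (20,21).
Selected: (0,5) (12,13) (14,18) (18,20) (20,21)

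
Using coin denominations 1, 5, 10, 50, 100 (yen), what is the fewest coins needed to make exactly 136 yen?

6

Use the largest denomination that fits, subtract, and repeat.
136 − 1×100→36 − 3×10→6 − 1×5→1 − 1×1→0
Total coins = 1 + 3 + 1 + 1 = 6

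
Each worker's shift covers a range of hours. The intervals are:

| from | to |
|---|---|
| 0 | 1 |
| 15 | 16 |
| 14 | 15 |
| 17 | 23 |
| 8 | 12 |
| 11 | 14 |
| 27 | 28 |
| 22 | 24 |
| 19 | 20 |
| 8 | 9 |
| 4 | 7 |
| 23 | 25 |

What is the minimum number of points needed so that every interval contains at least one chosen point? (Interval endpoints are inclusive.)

Sorted: [0,1] [4,7] [8,9] [8,12] [11,14] [14,15] [15,16] [19,20] [17,23] [22,24] [23,25] [27,28]
{[0,1]} hit by 1; {[4,7]} hit by 7; {[8,9],[8,12]} hit by 9; {[11,14],[14,15]} hit by 14; {[15,16]} hit by 16; {[19,20],[17,23]} hit by 20; {[22,24],[23,25]} hit by 24; {[27,28]} hit by 28.
Points: 1, 7, 9, 14, 16, 20, 24, 28 (8 total).

8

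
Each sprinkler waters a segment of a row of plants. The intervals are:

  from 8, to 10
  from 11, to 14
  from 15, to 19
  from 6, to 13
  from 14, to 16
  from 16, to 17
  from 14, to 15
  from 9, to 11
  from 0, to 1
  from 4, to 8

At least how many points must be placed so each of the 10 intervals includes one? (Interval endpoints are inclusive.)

5

Process intervals by earliest right end; each time one isn't hit yet, stab at its right endpoint.
By right end: [0,1]  [4,8]  [8,10]  [9,11]  [6,13]  [11,14]  [14,15]  [14,16]  [16,17]  [15,19]
[0,1] uncovered → point at 1; [4,8] uncovered → point at 8; [9,11] uncovered → point at 11; [14,15] uncovered → point at 15; [16,17] uncovered → point at 17.
Points: 1, 8, 11, 15, 17 (5 total).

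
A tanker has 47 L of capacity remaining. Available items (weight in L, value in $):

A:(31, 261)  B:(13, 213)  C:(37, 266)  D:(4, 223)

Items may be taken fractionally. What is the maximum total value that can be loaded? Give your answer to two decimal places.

Sort by value per unit weight and fill in that order.
Order: D (223/4=55.75) > B (213/13=16.38) > A (261/31=8.42) > C (266/37=7.19)
Fill: take D (4 @ 223) → take B (13 @ 213) → take 30/31 of A → 252.58; 47/47 used.
Total value = 688.58

688.58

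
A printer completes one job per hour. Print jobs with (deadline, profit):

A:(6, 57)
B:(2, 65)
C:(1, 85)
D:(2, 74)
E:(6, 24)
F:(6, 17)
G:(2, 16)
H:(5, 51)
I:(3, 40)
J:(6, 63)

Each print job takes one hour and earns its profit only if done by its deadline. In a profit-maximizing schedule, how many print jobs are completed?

By profit: C(d1,85), D(d2,74), B(d2,65), J(d6,63), A(d6,57), H(d5,51), I(d3,40), E(d6,24), F(d6,17), G(d2,16)
C→slot 1; D→slot 2; B skipped; J→slot 6; A→slot 5; H→slot 4; I→slot 3; E skipped; F skipped; G skipped.
6 of 10 scheduled.

6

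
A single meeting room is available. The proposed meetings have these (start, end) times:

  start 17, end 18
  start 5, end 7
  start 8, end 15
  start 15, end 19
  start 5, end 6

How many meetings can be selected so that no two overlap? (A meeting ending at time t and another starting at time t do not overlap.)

3

Greedy by earliest finish: after sorting by end time, pick each interval compatible with the last pick.
By end time: (5,6), (5,7), (8,15), (17,18), (15,19).
Pick (5,6); next start ≥ 6 → (8,15); next start ≥ 15 → (17,18).
Selected 3 meetings.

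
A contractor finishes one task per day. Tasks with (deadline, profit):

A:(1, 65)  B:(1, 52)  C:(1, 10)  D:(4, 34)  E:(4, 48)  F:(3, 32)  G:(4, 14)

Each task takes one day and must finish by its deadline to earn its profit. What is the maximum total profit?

Take jobs in profit order; each goes to the latest open slot no later than its deadline.
By profit: A(d1,65), B(d1,52), E(d4,48), D(d4,34), F(d3,32), G(d4,14), C(d1,10)
A→slot 1; B skipped; E→slot 4; D→slot 3; F→slot 2; G skipped; C skipped.
Profit = 65 + 32 + 34 + 48 = 179

179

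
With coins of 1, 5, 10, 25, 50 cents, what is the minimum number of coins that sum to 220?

220 = 4×50 + 2×10
Total coins = 4 + 2 = 6

6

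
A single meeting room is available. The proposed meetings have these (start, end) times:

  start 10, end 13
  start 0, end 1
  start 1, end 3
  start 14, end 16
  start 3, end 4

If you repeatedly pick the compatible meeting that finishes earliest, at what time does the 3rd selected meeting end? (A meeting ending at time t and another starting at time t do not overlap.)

Greedy by earliest finish: after sorting by end time, pick each interval compatible with the last pick.
Sorted by end: (0,1)  (1,3)  (3,4)  (10,13)  (14,16)
take (0,1); take (1,3); take (3,4); take (10,13); take (14,16).
Selected: (0,1) (1,3) (3,4) (10,13) (14,16)

4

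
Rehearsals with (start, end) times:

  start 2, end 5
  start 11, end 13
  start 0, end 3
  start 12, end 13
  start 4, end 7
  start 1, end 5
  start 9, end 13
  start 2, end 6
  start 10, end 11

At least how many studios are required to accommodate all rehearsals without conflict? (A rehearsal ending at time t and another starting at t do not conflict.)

4

starts: [0, 1, 2, 2, 4, 9, 10, 11, 12]
ends:   [3, 5, 5, 6, 7, 11, 13, 13, 13]
s0→1 s1→2 s2→3 s2→4  — peak 4.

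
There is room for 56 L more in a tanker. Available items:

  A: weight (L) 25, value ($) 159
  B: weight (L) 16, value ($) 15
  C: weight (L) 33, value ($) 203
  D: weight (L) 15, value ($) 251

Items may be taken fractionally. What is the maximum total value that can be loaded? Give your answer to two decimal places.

Sort by value per unit weight and fill in that order.
Order: D (251/15=16.73) > A (159/25=6.36) > C (203/33=6.15) > B (15/16=0.94)
Fill: take D (15 @ 251) → take A (25 @ 159) → take 16/33 of C → 98.42; 56/56 used.
Total value = 508.42

508.42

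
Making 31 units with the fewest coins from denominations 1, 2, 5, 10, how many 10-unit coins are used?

3

31 − 3×10→1 − 1×1→0
Count of 10: 3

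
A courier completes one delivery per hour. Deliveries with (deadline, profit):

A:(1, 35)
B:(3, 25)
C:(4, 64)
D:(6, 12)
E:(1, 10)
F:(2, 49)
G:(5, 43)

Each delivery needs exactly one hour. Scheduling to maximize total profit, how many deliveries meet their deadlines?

6

Sort by profit descending; place each in the latest free slot ≤ its deadline.
By profit: C(d4,64), F(d2,49), G(d5,43), A(d1,35), B(d3,25), D(d6,12), E(d1,10)
C→slot 4; F→slot 2; G→slot 5; A→slot 1; B→slot 3; D→slot 6; E skipped.
6 of 7 scheduled.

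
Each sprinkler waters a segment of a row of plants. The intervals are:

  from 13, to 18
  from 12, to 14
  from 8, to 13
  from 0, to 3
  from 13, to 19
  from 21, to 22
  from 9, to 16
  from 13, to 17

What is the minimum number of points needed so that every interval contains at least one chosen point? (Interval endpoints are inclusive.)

3

Process intervals by earliest right end; each time one isn't hit yet, stab at its right endpoint.
By right end: [0,3]  [8,13]  [12,14]  [9,16]  [13,17]  [13,18]  [13,19]  [21,22]
[0,3] uncovered → point at 3; [8,13] uncovered → point at 13; [21,22] uncovered → point at 22.
Points: 3, 13, 22 (3 total).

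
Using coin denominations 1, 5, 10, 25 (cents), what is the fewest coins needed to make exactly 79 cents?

7

79 − 3×25→4 − 4×1→0
Total coins = 3 + 4 = 7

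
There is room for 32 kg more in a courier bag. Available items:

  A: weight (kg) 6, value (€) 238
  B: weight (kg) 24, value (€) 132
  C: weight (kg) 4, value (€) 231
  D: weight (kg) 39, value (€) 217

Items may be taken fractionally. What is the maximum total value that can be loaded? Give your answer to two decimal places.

591.41

Sort by value per unit weight and fill in that order.
Ratios (sorted): C 57.75, A 39.67, D 5.56, B 5.50
take C (4 @ 231); take A (6 @ 238); take 22/39 of D → 122.41. Capacity used 32/32.
Total value = 591.41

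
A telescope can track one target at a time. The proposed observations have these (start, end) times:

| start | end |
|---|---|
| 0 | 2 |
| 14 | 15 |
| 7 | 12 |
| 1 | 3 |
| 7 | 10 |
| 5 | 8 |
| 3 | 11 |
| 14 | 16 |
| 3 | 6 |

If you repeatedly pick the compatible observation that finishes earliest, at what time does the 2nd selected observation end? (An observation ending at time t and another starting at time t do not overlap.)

Sorted by end: (0,2)  (1,3)  (3,6)  (5,8)  (7,10)  (3,11)  (7,12)  (14,15)  (14,16)
take (0,2); take (3,6); take (7,10); skip (3,11); skip (7,12); take (14,15); skip (14,16).
Selected: (0,2) (3,6) (7,10) (14,15)

6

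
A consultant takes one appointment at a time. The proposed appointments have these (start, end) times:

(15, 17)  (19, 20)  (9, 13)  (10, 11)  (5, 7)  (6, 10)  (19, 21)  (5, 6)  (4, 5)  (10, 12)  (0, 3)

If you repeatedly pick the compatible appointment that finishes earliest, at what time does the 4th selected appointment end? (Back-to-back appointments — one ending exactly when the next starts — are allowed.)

10

Greedy by earliest finish: after sorting by end time, pick each interval compatible with the last pick.
By end time: (0,3), (4,5), (5,6), (5,7), (6,10), (10,11), (10,12), (9,13), (15,17), (19,20), (19,21).
Pick (0,3); next start ≥ 3 → (4,5); next start ≥ 5 → (5,6); next start ≥ 6 → (6,10); next start ≥ 10 → (10,11); next start ≥ 11 → (15,17); next start ≥ 17 → (19,20).
Selected: (0,3) (4,5) (5,6) (6,10) (10,11) (15,17) (19,20)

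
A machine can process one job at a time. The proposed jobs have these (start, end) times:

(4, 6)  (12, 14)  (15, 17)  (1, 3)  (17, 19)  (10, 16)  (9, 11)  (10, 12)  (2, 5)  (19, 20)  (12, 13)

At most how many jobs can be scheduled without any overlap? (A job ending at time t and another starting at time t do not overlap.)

7

Order by finish time; keep every interval that doesn't clash with the previous kept one.
By end time: (1,3), (2,5), (4,6), (9,11), (10,12), (12,13), (12,14), (10,16), (15,17), (17,19), (19,20).
Pick (1,3); next start ≥ 3 → (4,6); next start ≥ 6 → (9,11); next start ≥ 11 → (12,13); next start ≥ 13 → (15,17); next start ≥ 17 → (17,19); next start ≥ 19 → (19,20).
Selected 7 jobs.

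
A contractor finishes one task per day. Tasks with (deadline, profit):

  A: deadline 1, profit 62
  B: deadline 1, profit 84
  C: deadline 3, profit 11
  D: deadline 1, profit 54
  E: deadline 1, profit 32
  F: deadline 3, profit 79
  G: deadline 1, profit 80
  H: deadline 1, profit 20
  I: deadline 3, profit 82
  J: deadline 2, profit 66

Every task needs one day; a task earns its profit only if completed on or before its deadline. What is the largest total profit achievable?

By profit: B(d1,84), I(d3,82), G(d1,80), F(d3,79), J(d2,66), A(d1,62), D(d1,54), E(d1,32), H(d1,20), C(d3,11)
B→slot 1; I→slot 3; G skipped; F→slot 2; J skipped; A skipped; D skipped; E skipped; H skipped; C skipped.
Profit = 84 + 79 + 82 = 245

245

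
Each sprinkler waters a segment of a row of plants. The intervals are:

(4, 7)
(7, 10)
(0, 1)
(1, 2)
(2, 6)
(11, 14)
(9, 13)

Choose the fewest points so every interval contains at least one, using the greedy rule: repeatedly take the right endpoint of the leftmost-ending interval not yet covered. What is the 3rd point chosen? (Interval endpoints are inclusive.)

Sort by right endpoint; whenever an interval is uncovered, place a point at its right end.
By right end: [0,1]  [1,2]  [2,6]  [4,7]  [7,10]  [9,13]  [11,14]
[0,1] uncovered → point at 1; [2,6] uncovered → point at 6; [7,10] uncovered → point at 10; [11,14] uncovered → point at 14.
Points: 1, 6, 10, 14 (4 total).

10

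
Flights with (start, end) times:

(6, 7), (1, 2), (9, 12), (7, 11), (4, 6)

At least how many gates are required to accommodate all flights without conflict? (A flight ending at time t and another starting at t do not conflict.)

The answer is the maximum number of intervals overlapping at any instant.
Events (time:±→running): 1:+→1 2:-→0 4:+→1 6:-→0 6:+→1 7:-→0 7:+→1 9:+→2 … peak 2.

2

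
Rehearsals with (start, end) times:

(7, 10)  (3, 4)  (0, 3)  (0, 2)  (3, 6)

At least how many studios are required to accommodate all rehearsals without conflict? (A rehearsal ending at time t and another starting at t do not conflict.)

2

starts: [0, 0, 3, 3, 7]
ends:   [2, 3, 4, 6, 10]
s0→1 s0→2  — peak 2.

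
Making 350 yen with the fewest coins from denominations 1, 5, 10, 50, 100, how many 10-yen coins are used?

350 − 3×100→50 − 1×50→0
Count of 10: 0

0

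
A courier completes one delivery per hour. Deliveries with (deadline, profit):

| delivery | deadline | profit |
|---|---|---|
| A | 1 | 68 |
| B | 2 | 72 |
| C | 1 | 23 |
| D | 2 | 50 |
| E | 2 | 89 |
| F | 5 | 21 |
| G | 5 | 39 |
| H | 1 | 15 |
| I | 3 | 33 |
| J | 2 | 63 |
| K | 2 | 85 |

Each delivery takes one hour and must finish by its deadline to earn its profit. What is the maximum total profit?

267

Sort by profit descending; place each in the latest free slot ≤ its deadline.
Profit order: E=89 K=85 B=72 A=68 J=63 D=50 G=39 I=33 C=23 F=21 H=15
Assign: E→slot 2, K→slot 1, B skipped, A skipped, J skipped, D skipped, G→slot 5, I→slot 3, C skipped, F→slot 4, H skipped.
Slots: [1:K] [2:E] [3:I] [4:F] [5:G]
Profit = 85 + 89 + 33 + 21 + 39 = 267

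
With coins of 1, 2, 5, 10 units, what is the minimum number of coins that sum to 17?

3

Greedy: take as many of the largest coin as possible, then repeat with the remainder.
17 − 1×10→7 − 1×5→2 − 1×2→0
Total coins = 1 + 1 + 1 = 3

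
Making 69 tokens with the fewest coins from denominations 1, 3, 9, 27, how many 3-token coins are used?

2

Greedy: take as many of the largest coin as possible, then repeat with the remainder.
69 = 2×27 + 1×9 + 2×3
Count of 3: 2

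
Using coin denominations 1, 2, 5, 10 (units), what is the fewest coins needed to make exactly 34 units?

Greedy: take as many of the largest coin as possible, then repeat with the remainder.
34 = 3×10 + 2×2
Total coins = 3 + 2 = 5

5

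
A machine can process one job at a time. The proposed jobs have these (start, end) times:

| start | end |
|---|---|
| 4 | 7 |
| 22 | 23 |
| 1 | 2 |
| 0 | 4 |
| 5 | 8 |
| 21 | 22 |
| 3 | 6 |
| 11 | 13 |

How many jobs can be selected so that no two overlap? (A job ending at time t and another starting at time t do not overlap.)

Greedy by earliest finish: after sorting by end time, pick each interval compatible with the last pick.
Sorted by end: (1,2)  (0,4)  (3,6)  (4,7)  (5,8)  (11,13)  (21,22)  (22,23)
take (1,2); take (3,6); take (11,13); take (21,22); take (22,23).
Selected 5 jobs.

5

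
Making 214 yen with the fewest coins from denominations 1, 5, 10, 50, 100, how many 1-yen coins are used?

Greedy: take as many of the largest coin as possible, then repeat with the remainder.
214 = 2×100 + 1×10 + 4×1
Count of 1: 4

4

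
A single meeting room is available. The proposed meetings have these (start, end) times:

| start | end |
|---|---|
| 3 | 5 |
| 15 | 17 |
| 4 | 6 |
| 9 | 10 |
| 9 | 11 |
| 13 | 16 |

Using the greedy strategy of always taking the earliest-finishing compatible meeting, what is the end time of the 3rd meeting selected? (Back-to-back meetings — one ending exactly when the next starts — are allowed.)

16

Order by finish time; keep every interval that doesn't clash with the previous kept one.
Sorted by end: (3,5)  (4,6)  (9,10)  (9,11)  (13,16)  (15,17)
take (3,5); skip (4,6); take (9,10); take (13,16); skip (15,17).
Selected: (3,5) (9,10) (13,16)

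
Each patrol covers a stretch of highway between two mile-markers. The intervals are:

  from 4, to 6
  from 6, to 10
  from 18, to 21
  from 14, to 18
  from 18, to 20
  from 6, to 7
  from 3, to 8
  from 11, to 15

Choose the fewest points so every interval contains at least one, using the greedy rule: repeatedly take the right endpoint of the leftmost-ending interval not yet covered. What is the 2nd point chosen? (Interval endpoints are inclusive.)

15

By right end: [4,6]  [6,7]  [3,8]  [6,10]  [11,15]  [14,18]  [18,20]  [18,21]
[4,6] uncovered → point at 6; [11,15] uncovered → point at 15; [18,20] uncovered → point at 20.
Points: 6, 15, 20 (3 total).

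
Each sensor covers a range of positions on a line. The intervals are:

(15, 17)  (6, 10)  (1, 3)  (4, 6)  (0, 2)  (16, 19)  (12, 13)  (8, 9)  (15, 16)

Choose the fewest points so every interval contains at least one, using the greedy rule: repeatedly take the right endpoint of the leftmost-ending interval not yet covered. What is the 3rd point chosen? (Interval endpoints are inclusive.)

9

Process intervals by earliest right end; each time one isn't hit yet, stab at its right endpoint.
Sorted: [0,2] [1,3] [4,6] [8,9] [6,10] [12,13] [15,16] [15,17] [16,19]
{[0,2],[1,3]} hit by 2; {[4,6]} hit by 6; {[8,9],[6,10]} hit by 9; {[12,13]} hit by 13; {[15,16],[15,17],[16,19]} hit by 16.
Points: 2, 6, 9, 13, 16 (5 total).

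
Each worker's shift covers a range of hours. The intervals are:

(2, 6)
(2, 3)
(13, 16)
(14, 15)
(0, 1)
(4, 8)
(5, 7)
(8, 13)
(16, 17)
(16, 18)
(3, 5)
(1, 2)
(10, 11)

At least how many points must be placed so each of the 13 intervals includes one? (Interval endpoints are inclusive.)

By right end: [0,1]  [1,2]  [2,3]  [3,5]  [2,6]  [5,7]  [4,8]  [10,11]  [8,13]  [14,15]  [13,16]  [16,17]  [16,18]
[0,1] uncovered → point at 1; [2,3] uncovered → point at 3; [5,7] uncovered → point at 7; [10,11] uncovered → point at 11; [14,15] uncovered → point at 15; [16,17] uncovered → point at 17.
Points: 1, 3, 7, 11, 15, 17 (6 total).

6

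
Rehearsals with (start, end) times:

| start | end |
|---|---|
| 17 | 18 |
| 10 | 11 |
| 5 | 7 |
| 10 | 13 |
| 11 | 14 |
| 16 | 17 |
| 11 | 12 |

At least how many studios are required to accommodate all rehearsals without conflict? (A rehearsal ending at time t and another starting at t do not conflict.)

3

The answer is the maximum number of intervals overlapping at any instant.
starts: [5, 10, 10, 11, 11, 16, 17]
ends:   [7, 11, 12, 13, 14, 17, 18]
s5→1 e7→0 s10→1 s10→2 e11→1 s11→2 s11→3  — peak 3.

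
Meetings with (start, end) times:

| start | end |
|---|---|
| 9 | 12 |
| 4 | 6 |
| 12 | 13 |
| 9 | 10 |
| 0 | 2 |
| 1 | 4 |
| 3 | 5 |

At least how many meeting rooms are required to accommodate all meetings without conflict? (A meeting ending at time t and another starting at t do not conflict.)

starts: [0, 1, 3, 4, 9, 9, 12]
ends:   [2, 4, 5, 6, 10, 12, 13]
s0→1 s1→2  — peak 2.

2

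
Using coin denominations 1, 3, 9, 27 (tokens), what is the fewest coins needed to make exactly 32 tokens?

Use the largest denomination that fits, subtract, and repeat.
32 − 1×27→5 − 1×3→2 − 2×1→0
Total coins = 1 + 1 + 2 = 4

4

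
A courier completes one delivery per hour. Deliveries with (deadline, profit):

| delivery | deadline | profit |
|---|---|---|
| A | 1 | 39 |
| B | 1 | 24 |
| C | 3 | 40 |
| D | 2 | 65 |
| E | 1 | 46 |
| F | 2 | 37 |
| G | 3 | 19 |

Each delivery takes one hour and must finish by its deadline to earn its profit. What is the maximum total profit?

151

Take jobs in profit order; each goes to the latest open slot no later than its deadline.
Profit order: D=65 E=46 C=40 A=39 F=37 B=24 G=19
Assign: D→slot 2, E→slot 1, C→slot 3, A skipped, F skipped, B skipped, G skipped.
Slots: [1:E] [2:D] [3:C]
Profit = 46 + 65 + 40 = 151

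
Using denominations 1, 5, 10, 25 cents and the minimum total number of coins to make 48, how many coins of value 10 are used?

2

Use the largest denomination that fits, subtract, and repeat.
48 = 1×25 + 2×10 + 3×1
Count of 10: 2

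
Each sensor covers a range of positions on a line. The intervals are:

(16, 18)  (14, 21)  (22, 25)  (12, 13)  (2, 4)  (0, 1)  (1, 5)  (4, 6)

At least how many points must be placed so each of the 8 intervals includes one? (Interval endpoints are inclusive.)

5

By right end: [0,1]  [2,4]  [1,5]  [4,6]  [12,13]  [16,18]  [14,21]  [22,25]
[0,1] uncovered → point at 1; [2,4] uncovered → point at 4; [12,13] uncovered → point at 13; [16,18] uncovered → point at 18; [22,25] uncovered → point at 25.
Points: 1, 4, 13, 18, 25 (5 total).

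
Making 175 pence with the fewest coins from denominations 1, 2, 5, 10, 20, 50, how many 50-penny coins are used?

3

Greedy: take as many of the largest coin as possible, then repeat with the remainder.
175 = 3×50 + 1×20 + 1×5
Count of 50: 3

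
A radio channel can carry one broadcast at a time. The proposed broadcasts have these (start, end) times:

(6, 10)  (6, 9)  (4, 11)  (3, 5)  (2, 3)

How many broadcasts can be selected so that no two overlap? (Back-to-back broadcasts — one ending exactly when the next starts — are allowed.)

3

Sort by end time and greedily take each interval whose start is ≥ the last chosen end.
Sorted by end: (2,3)  (3,5)  (6,9)  (6,10)  (4,11)
take (2,3); take (3,5); take (6,9); skip (6,10).
Selected 3 broadcasts.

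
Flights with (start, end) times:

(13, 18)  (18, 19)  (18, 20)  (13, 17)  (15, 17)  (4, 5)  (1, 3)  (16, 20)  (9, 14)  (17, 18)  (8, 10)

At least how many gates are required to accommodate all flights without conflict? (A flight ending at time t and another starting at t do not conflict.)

starts: [1, 4, 8, 9, 13, 13, 15, 16, 17, 18, 18]
ends:   [3, 5, 10, 14, 17, 17, 18, 18, 19, 20, 20]
s1→1 e3→0 s4→1 e5→0 s8→1 s9→2 e10→1 s13→2 s13→3 e14→2 s15→3 s16→4  — peak 4.

4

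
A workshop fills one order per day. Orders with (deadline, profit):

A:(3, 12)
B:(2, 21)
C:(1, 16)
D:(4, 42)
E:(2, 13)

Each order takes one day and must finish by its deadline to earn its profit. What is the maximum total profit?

91

Take jobs in profit order; each goes to the latest open slot no later than its deadline.
By profit: D(d4,42), B(d2,21), C(d1,16), E(d2,13), A(d3,12)
D→slot 4; B→slot 2; C→slot 1; E skipped; A→slot 3.
Profit = 16 + 21 + 12 + 42 = 91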